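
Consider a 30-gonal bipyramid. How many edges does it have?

A bipyramid over an n-gon has 2n triangular faces and n + 2 vertices: V = 30 + 2 = 32, E = 3·30 = 90, F = 2·30 = 60.

90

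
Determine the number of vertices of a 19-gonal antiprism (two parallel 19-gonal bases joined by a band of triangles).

An antiprism on an n-gon has two n-gon caps and 2n triangles: V = 2·19 = 38, E = 4·19 = 76, F = 2·19 + 2 = 40.
Check: V − E + F = 38 − 76 + 40 = 2.

38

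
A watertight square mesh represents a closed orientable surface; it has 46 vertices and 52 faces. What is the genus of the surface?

Every face is a square, so 2E = 4·52 = 208, giving E = 104.
χ = V − E + F = 46 − 104 + 52 = -6.
For a closed orientable surface χ = 2 − 2g, so g = (2 − (-6))/2 = 4.

4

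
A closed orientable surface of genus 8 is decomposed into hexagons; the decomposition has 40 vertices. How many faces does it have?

χ = 2 − 2·8 = -14, and every face is a hexagon so 6F = 2E.
V − E + F = -14 with E = 6F/2 gives 40 − (6/2 − 1)·F = -14, so F = 27 and E = 81.

27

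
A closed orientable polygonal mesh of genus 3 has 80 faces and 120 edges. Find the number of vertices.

36

For a closed orientable surface of genus 3, χ = 2 − 2·3 = -4.
V = -4 + E − F = -4 + 120 − 80 = 36.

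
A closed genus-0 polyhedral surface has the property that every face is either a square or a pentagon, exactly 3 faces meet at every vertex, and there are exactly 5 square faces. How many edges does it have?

Let x be the number of pentagons; then F = 5 + x.
Edge–face incidences: 2E = 4·5 + 5·x = 20 + 5x.
Every vertex has degree 3, so 3V = 2E.
Euler: V − E + F = 2 ⇒ (2E)/3 − E + (5 + x) = 2.
Multiply by 6: 2·(2E) − 3·(2E) + 6·(5 + x) = 12, i.e. 30 + 6x − (20 + 5x) = 12.
Collecting terms: x + 10 = 12, so x = 2.
Then 2E = 20 + 5·2 = 30, so E = 15, V = 2E/3 = 10, F = 5 + 2 = 7.

15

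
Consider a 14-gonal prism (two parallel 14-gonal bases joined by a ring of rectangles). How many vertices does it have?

28

A prism on an n-gon has two n-gon bases and n rectangular sides: V = 2·14 = 28, E = 3·14 = 42, F = 14 + 2 = 16.
Check: V − E + F = 28 − 42 + 16 = 2.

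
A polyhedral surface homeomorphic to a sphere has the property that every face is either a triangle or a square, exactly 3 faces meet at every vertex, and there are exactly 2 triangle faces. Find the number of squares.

3

Let x be the number of squares; then F = 2 + x.
Edge–face incidences: 2E = 3·2 + 4·x = 6 + 4x.
Every vertex has degree 3, so 3V = 2E.
Euler: V − E + F = 2 ⇒ (2E)/3 − E + (2 + x) = 2.
Multiply by 6: 2·(2E) − 3·(2E) + 6·(2 + x) = 12, i.e. 12 + 6x − (6 + 4x) = 12.
Collecting terms: 2x + 6 = 12, so 2x = 6, so x = 3.
Then 2E = 6 + 4·3 = 18, so E = 9, V = 2E/3 = 6, F = 2 + 3 = 5.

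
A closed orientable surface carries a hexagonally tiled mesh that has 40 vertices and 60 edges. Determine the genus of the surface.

Every face is a hexagon and each edge borders two faces, so 6F = 2·60, giving F = 20.
χ = V − E + F = 40 − 60 + 20 = 0.
For a closed orientable surface χ = 2 − 2g, so g = (2 − (0))/2 = 1.

1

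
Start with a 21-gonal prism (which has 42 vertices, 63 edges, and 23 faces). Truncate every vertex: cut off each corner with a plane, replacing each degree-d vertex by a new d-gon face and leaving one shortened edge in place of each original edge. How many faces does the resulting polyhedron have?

Truncation replaces each original edge-end by a new vertex, so V′ = 2E = 126.
Each original edge survives, and each old vertex of degree d contributes d new edges; summing degrees gives Σd = 2E, so E′ = E + 2E = 3E = 189.
Each original face survives and each original vertex becomes one new face: F′ = F + V = 65.

65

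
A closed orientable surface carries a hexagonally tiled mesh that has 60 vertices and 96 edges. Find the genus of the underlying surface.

Every face is a hexagon and each edge borders two faces, so 6F = 2·96, giving F = 32.
χ = V − E + F = 60 − 96 + 32 = -4.
For a closed orientable surface χ = 2 − 2g, so g = (2 − (-4))/2 = 3.

3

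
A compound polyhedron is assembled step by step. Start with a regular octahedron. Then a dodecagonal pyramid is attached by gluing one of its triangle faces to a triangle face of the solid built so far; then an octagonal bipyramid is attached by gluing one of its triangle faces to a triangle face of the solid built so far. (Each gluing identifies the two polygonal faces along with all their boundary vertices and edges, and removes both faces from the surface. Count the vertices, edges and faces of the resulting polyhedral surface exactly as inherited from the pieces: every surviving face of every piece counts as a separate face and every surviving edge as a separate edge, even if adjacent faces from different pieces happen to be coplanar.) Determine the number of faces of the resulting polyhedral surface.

A regular octahedron: V=6, E=12, F=8.
Attach a dodecagonal pyramid (V=13, E=24, F=13) along a 3-gon: merge 3 vertices and 3 edges, delete both glued faces → V=16, E=33, F=19.
Attach an octagonal bipyramid (V=10, E=24, F=16) along a 3-gon: merge 3 vertices and 3 edges, delete both glued faces → V=23, E=54, F=33.
Check: V − E + F = 23 − 54 + 33 = 2.

33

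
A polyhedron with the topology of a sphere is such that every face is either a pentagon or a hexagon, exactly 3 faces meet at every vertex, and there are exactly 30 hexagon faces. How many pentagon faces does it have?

12

Let x be the number of pentagons; then F = 30 + x.
Edge–face incidences: 2E = 6·30 + 5·x = 180 + 5x.
Every vertex has degree 3, so 3V = 2E.
Euler: V − E + F = 2 ⇒ (2E)/3 − E + (30 + x) = 2.
Multiply by 6: 2·(2E) − 3·(2E) + 6·(30 + x) = 12, i.e. 180 + 6x − (180 + 5x) = 12.
Collecting terms: x = 12.
Then 2E = 180 + 5·12 = 240, so E = 120, V = 2E/3 = 80, F = 30 + 12 = 42.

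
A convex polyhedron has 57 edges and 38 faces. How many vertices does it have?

21

Here V − E + F = 2.
V = 2 + E − F = 2 + 57 − 38 = 21.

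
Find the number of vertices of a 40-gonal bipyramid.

A bipyramid over an n-gon has 2n triangular faces and n + 2 vertices: V = 40 + 2 = 42, E = 3·40 = 120, F = 2·40 = 80.

42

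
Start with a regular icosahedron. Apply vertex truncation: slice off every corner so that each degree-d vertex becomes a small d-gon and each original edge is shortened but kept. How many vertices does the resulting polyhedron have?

The base solid has V = 12, E = 30, F = 20.
Truncation replaces each original edge-end by a new vertex, so V′ = 2E = 60.
Each original edge survives, and each old vertex of degree d contributes d new edges; summing degrees gives Σd = 2E, so E′ = E + 2E = 3E = 90.
Each original face survives and each original vertex becomes one new face: F′ = F + V = 32.

60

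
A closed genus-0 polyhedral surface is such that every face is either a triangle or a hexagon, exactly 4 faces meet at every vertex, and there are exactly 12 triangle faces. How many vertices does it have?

Let x be the number of hexagons; then F = 12 + x.
Edge–face incidences: 2E = 3·12 + 6·x = 36 + 6x.
Every vertex has degree 4, so 4V = 2E.
Euler: V − E + F = 2 ⇒ (2E)/4 − E + (12 + x) = 2.
Multiply by 8: 2·(2E) − 4·(2E) + 8·(12 + x) = 16, i.e. 96 + 8x − 2·(36 + 6x) = 16.
Collecting terms: −4x + 24 = 16, so −4x = −8, so x = 2.
Then 2E = 36 + 6·2 = 48, so E = 24, V = 2E/4 = 12, F = 12 + 2 = 14.

12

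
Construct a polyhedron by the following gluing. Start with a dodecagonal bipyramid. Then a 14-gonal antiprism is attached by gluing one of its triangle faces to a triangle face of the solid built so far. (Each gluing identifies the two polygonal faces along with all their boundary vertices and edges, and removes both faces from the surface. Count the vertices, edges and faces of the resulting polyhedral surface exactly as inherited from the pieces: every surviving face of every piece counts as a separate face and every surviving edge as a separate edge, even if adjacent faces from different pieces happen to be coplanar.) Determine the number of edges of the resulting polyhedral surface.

A dodecagonal bipyramid: V=14, E=36, F=24.
Attach a 14-gonal antiprism (V=28, E=56, F=30) along a 3-gon: merge 3 vertices and 3 edges, delete both glued faces → V=39, E=89, F=52.
Check: V − E + F = 39 − 89 + 52 = 2.

89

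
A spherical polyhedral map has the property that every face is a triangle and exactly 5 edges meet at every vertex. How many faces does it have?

Each face has 3 edges and each edge borders two faces, so 2E = 3F.
Each vertex has degree 5, so 5V = 2E and hence V = 3F/5.
Euler: V − E + F = 2 ⇒ (3F/5) − (3F/2) + F = 2.
Multiply by 10: (6 − 15 + 10)F = 20, i.e. 1F = 20.
So F = 20, E = 3·20/2 = 30, V = 3·20/5 = 12.

20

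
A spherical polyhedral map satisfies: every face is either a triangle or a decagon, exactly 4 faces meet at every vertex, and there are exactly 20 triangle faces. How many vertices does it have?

20

Let x be the number of decagons; then F = 20 + x.
Edge–face incidences: 2E = 3·20 + 10·x = 60 + 10x.
Every vertex has degree 4, so 4V = 2E.
Euler: V − E + F = 2 ⇒ (2E)/4 − E + (20 + x) = 2.
Multiply by 8: 2·(2E) − 4·(2E) + 8·(20 + x) = 16, i.e. 160 + 8x − 2·(60 + 10x) = 16.
Collecting terms: −12x + 40 = 16, so −12x = −24, so x = 2.
Then 2E = 60 + 10·2 = 80, so E = 40, V = 2E/4 = 20, F = 20 + 2 = 22.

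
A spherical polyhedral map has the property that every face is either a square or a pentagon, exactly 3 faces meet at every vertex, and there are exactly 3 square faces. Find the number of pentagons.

6

Let x be the number of pentagons; then F = 3 + x.
Edge–face incidences: 2E = 4·3 + 5·x = 12 + 5x.
Every vertex has degree 3, so 3V = 2E.
Euler: V − E + F = 2 ⇒ (2E)/3 − E + (3 + x) = 2.
Multiply by 6: 2·(2E) − 3·(2E) + 6·(3 + x) = 12, i.e. 18 + 6x − (12 + 5x) = 12.
Collecting terms: x + 6 = 12, so x = 6.
Then 2E = 12 + 5·6 = 42, so E = 21, V = 2E/3 = 14, F = 3 + 6 = 9.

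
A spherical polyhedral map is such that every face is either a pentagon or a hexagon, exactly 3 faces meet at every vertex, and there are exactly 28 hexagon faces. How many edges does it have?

Let x be the number of pentagons; then F = 28 + x.
Edge–face incidences: 2E = 6·28 + 5·x = 168 + 5x.
Every vertex has degree 3, so 3V = 2E.
Euler: V − E + F = 2 ⇒ (2E)/3 − E + (28 + x) = 2.
Multiply by 6: 2·(2E) − 3·(2E) + 6·(28 + x) = 12, i.e. 168 + 6x − (168 + 5x) = 12.
Collecting terms: x = 12.
Then 2E = 168 + 5·12 = 228, so E = 114, V = 2E/3 = 76, F = 28 + 12 = 40.

114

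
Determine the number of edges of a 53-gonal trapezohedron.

The n-trapezohedron (dual of the n-antiprism) has V = 2·53 + 2 = 108, E = 4·53 = 212, F = 2·53 = 106.

212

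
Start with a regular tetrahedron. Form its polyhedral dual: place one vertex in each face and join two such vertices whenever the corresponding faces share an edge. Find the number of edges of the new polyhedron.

The base solid has V = 4, E = 6, F = 4.
The dual swaps V and F and preserves E: V′ = F = 4, E′ = E = 6, F′ = V = 4.

6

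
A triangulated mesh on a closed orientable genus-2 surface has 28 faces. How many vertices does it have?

12

χ = 2 − 2·2 = -2, and every face is a triangle so 3F = 2E.
E = 3·28/2 = 42. Then V = -2 + E − F = -2 + 42 − 28 = 12.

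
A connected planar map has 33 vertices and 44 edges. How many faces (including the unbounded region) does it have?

13

Euler's formula for a connected plane graph: V − E + F = 2, so F = 2 − 33 + 44 = 13.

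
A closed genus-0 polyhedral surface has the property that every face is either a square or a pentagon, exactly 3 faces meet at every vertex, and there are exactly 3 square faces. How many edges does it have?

Let x be the number of pentagons; then F = 3 + x.
Edge–face incidences: 2E = 4·3 + 5·x = 12 + 5x.
Every vertex has degree 3, so 3V = 2E.
Euler: V − E + F = 2 ⇒ (2E)/3 − E + (3 + x) = 2.
Multiply by 6: 2·(2E) − 3·(2E) + 6·(3 + x) = 12, i.e. 18 + 6x − (12 + 5x) = 12.
Collecting terms: x + 6 = 12, so x = 6.
Then 2E = 12 + 5·6 = 42, so E = 21, V = 2E/3 = 14, F = 3 + 6 = 9.

21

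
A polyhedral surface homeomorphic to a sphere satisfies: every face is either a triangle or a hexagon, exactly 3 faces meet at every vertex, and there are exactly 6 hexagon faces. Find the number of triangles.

4

Let x be the number of triangles; then F = 6 + x.
Edge–face incidences: 2E = 6·6 + 3·x = 36 + 3x.
Every vertex has degree 3, so 3V = 2E.
Euler: V − E + F = 2 ⇒ (2E)/3 − E + (6 + x) = 2.
Multiply by 6: 2·(2E) − 3·(2E) + 6·(6 + x) = 12, i.e. 36 + 6x − (36 + 3x) = 12.
Collecting terms: 3x = 12, so x = 4.
Then 2E = 36 + 3·4 = 48, so E = 24, V = 2E/3 = 16, F = 6 + 4 = 10.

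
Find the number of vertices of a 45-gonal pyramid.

46

A pyramid on an n-gon base has one n-gon and n triangles: V = 45 + 1 = 46, E = 2·45 = 90, F = 45 + 1 = 46.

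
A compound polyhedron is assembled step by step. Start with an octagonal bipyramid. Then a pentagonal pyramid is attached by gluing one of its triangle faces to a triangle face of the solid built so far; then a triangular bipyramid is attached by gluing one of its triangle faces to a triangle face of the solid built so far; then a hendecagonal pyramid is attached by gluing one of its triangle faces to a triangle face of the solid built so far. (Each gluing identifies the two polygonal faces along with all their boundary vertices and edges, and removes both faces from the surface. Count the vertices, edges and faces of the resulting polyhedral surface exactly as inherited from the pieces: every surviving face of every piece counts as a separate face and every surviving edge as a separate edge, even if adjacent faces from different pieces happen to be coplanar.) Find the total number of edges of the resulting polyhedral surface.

An octagonal bipyramid: V=10, E=24, F=16.
Attach a pentagonal pyramid (V=6, E=10, F=6) along a 3-gon: merge 3 vertices and 3 edges, delete both glued faces → V=13, E=31, F=20.
Attach a triangular bipyramid (V=5, E=9, F=6) along a 3-gon: merge 3 vertices and 3 edges, delete both glued faces → V=15, E=37, F=24.
Attach a hendecagonal pyramid (V=12, E=22, F=12) along a 3-gon: merge 3 vertices and 3 edges, delete both glued faces → V=24, E=56, F=34.
Check: V − E + F = 24 − 56 + 34 = 2.

56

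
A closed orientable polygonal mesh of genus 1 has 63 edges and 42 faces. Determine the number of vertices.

For a closed orientable surface of genus 1, χ = 2 − 2·1 = 0.
V = 0 + E − F = 0 + 63 − 42 = 21.

21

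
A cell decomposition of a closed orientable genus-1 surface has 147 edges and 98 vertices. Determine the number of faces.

49

For a closed orientable surface of genus 1, χ = 2 − 2·1 = 0.
F = 0 − V + E = 0 − 98 + 147 = 49.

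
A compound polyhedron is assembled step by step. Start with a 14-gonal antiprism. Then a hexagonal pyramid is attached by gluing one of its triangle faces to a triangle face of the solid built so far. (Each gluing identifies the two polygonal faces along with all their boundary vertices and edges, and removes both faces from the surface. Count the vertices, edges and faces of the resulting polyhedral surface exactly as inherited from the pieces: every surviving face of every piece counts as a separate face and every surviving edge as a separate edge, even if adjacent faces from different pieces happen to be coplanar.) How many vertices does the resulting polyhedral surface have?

A 14-gonal antiprism: V=28, E=56, F=30.
Attach a hexagonal pyramid (V=7, E=12, F=7) along a 3-gon: merge 3 vertices and 3 edges, delete both glued faces → V=32, E=65, F=35.
Check: V − E + F = 32 − 65 + 35 = 2.

32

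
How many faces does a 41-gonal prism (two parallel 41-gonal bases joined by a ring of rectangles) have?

43

A prism on an n-gon has two n-gon bases and n rectangular sides: V = 2·41 = 82, E = 3·41 = 123, F = 41 + 2 = 43.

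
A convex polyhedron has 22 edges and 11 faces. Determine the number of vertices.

Here V − E + F = 2.
V = 2 + E − F = 2 + 22 − 11 = 13.

13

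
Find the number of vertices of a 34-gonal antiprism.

68

An antiprism on an n-gon has two n-gon caps and 2n triangles: V = 2·34 = 68, E = 4·34 = 136, F = 2·34 + 2 = 70.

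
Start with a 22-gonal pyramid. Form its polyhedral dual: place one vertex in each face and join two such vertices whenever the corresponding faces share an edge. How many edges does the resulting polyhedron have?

44

The base solid has V = 23, E = 44, F = 23.
The dual swaps V and F and preserves E: V′ = F = 23, E′ = E = 44, F′ = V = 23.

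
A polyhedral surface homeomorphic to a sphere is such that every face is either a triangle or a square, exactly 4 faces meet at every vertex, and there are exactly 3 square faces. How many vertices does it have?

Let x be the number of triangles; then F = 3 + x.
Edge–face incidences: 2E = 4·3 + 3·x = 12 + 3x.
Every vertex has degree 4, so 4V = 2E.
Euler: V − E + F = 2 ⇒ (2E)/4 − E + (3 + x) = 2.
Multiply by 8: 2·(2E) − 4·(2E) + 8·(3 + x) = 16, i.e. 24 + 8x − 2·(12 + 3x) = 16.
Collecting terms: 2x = 16, so x = 8.
Then 2E = 12 + 3·8 = 36, so E = 18, V = 2E/4 = 9, F = 3 + 8 = 11.

9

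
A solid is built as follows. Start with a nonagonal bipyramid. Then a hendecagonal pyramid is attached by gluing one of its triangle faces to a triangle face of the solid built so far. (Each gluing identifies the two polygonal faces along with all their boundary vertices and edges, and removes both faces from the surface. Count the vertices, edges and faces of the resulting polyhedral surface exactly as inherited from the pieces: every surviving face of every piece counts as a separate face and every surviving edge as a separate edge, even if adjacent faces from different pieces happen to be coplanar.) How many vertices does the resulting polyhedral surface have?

A nonagonal bipyramid: V=11, E=27, F=18.
Attach a hendecagonal pyramid (V=12, E=22, F=12) along a 3-gon: merge 3 vertices and 3 edges, delete both glued faces → V=20, E=46, F=28.
Check: V − E + F = 20 − 46 + 28 = 2.

20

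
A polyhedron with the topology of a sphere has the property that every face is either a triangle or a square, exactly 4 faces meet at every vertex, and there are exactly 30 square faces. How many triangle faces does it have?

8

Let x be the number of triangles; then F = 30 + x.
Edge–face incidences: 2E = 4·30 + 3·x = 120 + 3x.
Every vertex has degree 4, so 4V = 2E.
Euler: V − E + F = 2 ⇒ (2E)/4 − E + (30 + x) = 2.
Multiply by 8: 2·(2E) − 4·(2E) + 8·(30 + x) = 16, i.e. 240 + 8x − 2·(120 + 3x) = 16.
Collecting terms: 2x = 16, so x = 8.
Then 2E = 120 + 3·8 = 144, so E = 72, V = 2E/4 = 36, F = 30 + 8 = 38.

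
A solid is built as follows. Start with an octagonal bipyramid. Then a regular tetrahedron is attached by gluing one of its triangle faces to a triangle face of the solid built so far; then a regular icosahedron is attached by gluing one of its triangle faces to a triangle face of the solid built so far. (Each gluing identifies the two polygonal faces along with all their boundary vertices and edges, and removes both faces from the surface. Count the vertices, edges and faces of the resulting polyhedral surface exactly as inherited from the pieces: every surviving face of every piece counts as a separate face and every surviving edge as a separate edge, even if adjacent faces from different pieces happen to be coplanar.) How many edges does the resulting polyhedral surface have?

An octagonal bipyramid: V=10, E=24, F=16.
Attach a regular tetrahedron (V=4, E=6, F=4) along a 3-gon: merge 3 vertices and 3 edges, delete both glued faces → V=11, E=27, F=18.
Attach a regular icosahedron (V=12, E=30, F=20) along a 3-gon: merge 3 vertices and 3 edges, delete both glued faces → V=20, E=54, F=36.
Check: V − E + F = 20 − 54 + 36 = 2.

54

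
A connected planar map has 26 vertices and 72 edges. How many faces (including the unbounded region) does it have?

Euler's formula for a connected plane graph: V − E + F = 2, so F = 2 − 26 + 72 = 48.

48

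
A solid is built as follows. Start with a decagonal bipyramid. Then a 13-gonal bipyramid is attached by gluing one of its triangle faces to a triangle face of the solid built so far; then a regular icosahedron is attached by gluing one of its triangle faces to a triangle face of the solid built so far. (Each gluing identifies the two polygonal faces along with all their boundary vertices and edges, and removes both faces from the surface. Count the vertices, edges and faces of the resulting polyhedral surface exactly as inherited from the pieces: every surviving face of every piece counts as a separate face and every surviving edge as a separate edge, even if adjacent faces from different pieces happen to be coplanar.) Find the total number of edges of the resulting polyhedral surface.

93

A decagonal bipyramid: V=12, E=30, F=20.
Attach a 13-gonal bipyramid (V=15, E=39, F=26) along a 3-gon: merge 3 vertices and 3 edges, delete both glued faces → V=24, E=66, F=44.
Attach a regular icosahedron (V=12, E=30, F=20) along a 3-gon: merge 3 vertices and 3 edges, delete both glued faces → V=33, E=93, F=62.
Check: V − E + F = 33 − 93 + 62 = 2.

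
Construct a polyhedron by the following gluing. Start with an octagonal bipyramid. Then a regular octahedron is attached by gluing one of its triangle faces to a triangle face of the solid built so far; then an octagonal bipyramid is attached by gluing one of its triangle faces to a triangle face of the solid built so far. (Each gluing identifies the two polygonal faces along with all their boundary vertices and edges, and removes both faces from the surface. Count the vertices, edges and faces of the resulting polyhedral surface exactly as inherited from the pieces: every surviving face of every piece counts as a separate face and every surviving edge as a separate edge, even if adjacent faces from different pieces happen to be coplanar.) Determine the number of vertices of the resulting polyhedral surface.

An octagonal bipyramid: V=10, E=24, F=16.
Attach a regular octahedron (V=6, E=12, F=8) along a 3-gon: merge 3 vertices and 3 edges, delete both glued faces → V=13, E=33, F=22.
Attach an octagonal bipyramid (V=10, E=24, F=16) along a 3-gon: merge 3 vertices and 3 edges, delete both glued faces → V=20, E=54, F=36.
Check: V − E + F = 20 − 54 + 36 = 2.

20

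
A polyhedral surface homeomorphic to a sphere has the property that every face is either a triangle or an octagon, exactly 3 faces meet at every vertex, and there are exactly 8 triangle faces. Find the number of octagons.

6

Let x be the number of octagons; then F = 8 + x.
Edge–face incidences: 2E = 3·8 + 8·x = 24 + 8x.
Every vertex has degree 3, so 3V = 2E.
Euler: V − E + F = 2 ⇒ (2E)/3 − E + (8 + x) = 2.
Multiply by 6: 2·(2E) − 3·(2E) + 6·(8 + x) = 12, i.e. 48 + 6x − (24 + 8x) = 12.
Collecting terms: −2x + 24 = 12, so −2x = −12, so x = 6.
Then 2E = 24 + 8·6 = 72, so E = 36, V = 2E/3 = 24, F = 8 + 6 = 14.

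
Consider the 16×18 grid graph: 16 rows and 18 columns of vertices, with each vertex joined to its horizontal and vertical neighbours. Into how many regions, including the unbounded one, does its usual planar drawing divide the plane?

The grid has V = 16·18 = 288 vertices and E = 16·17 + 18·15 = 542 edges.
F = 2 − V + E = 2 − 288 + 542 = 256.

256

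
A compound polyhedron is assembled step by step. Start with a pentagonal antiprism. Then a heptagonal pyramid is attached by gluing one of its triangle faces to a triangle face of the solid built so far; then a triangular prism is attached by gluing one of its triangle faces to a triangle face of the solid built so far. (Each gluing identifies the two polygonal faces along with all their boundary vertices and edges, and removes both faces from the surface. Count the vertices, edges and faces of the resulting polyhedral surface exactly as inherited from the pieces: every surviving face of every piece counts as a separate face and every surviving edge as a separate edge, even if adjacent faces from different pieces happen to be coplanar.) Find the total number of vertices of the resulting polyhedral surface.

A pentagonal antiprism: V=10, E=20, F=12.
Attach a heptagonal pyramid (V=8, E=14, F=8) along a 3-gon: merge 3 vertices and 3 edges, delete both glued faces → V=15, E=31, F=18.
Attach a triangular prism (V=6, E=9, F=5) along a 3-gon: merge 3 vertices and 3 edges, delete both glued faces → V=18, E=37, F=21.
Check: V − E + F = 18 − 37 + 21 = 2.

18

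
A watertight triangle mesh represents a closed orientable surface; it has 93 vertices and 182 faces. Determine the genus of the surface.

0

Every face is a triangle, so 2E = 3·182 = 546, giving E = 273.
χ = V − E + F = 93 − 273 + 182 = 2.
For a closed orientable surface χ = 2 − 2g, so g = (2 − (2))/2 = 0.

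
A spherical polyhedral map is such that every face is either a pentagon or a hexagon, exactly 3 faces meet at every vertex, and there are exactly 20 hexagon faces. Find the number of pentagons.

12

Let x be the number of pentagons; then F = 20 + x.
Edge–face incidences: 2E = 6·20 + 5·x = 120 + 5x.
Every vertex has degree 3, so 3V = 2E.
Euler: V − E + F = 2 ⇒ (2E)/3 − E + (20 + x) = 2.
Multiply by 6: 2·(2E) − 3·(2E) + 6·(20 + x) = 12, i.e. 120 + 6x − (120 + 5x) = 12.
Collecting terms: x = 12.
Then 2E = 120 + 5·12 = 180, so E = 90, V = 2E/3 = 60, F = 20 + 12 = 32.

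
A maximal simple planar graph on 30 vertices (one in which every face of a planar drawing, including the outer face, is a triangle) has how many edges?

In a plane triangulation 3F = 2E and V − E + F = 2, so E = 3V − 6 = 3·30 − 6 = 84.

84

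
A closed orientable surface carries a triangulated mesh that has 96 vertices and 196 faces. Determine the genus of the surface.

Every face is a triangle, so 2E = 3·196 = 588, giving E = 294.
χ = V − E + F = 96 − 294 + 196 = -2.
For a closed orientable surface χ = 2 − 2g, so g = (2 − (-2))/2 = 2.

2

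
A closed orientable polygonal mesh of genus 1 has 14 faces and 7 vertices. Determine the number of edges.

21

For a closed orientable surface of genus 1, χ = 2 − 2·1 = 0.
E = V + F − (0) = 7 + 14 − (0) = 21.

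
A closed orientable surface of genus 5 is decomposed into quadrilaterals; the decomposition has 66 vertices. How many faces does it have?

χ = 2 − 2·5 = -8, and every face is a square so 4F = 2E.
V − E + F = -8 with E = 4F/2 gives 66 − (4/2 − 1)·F = -8, so F = 74 and E = 148.

74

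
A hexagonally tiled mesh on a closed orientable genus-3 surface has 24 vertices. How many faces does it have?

14

χ = 2 − 2·3 = -4, and every face is a hexagon so 6F = 2E.
V − E + F = -4 with E = 6F/2 gives 24 − (6/2 − 1)·F = -4, so F = 14 and E = 42.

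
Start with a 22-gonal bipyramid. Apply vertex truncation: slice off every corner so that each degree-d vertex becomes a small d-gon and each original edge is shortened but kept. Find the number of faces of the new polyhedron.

68

The base solid has V = 24, E = 66, F = 44.
Truncation replaces each original edge-end by a new vertex, so V′ = 2E = 132.
Each original edge survives, and each old vertex of degree d contributes d new edges; summing degrees gives Σd = 2E, so E′ = E + 2E = 3E = 198.
Each original face survives and each original vertex becomes one new face: F′ = F + V = 68.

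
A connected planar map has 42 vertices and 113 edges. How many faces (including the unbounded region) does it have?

73

Euler's formula for a connected plane graph: V − E + F = 2, so F = 2 − 42 + 113 = 73.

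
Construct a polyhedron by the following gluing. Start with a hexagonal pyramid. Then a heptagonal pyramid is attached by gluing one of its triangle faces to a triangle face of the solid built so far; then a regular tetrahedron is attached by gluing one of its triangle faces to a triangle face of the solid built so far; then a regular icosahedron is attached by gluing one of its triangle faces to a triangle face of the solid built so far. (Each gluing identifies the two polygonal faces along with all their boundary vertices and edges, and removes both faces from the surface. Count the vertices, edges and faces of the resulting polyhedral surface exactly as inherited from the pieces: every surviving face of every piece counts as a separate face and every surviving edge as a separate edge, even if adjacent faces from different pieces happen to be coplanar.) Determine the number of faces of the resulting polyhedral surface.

A hexagonal pyramid: V=7, E=12, F=7.
Attach a heptagonal pyramid (V=8, E=14, F=8) along a 3-gon: merge 3 vertices and 3 edges, delete both glued faces → V=12, E=23, F=13.
Attach a regular tetrahedron (V=4, E=6, F=4) along a 3-gon: merge 3 vertices and 3 edges, delete both glued faces → V=13, E=26, F=15.
Attach a regular icosahedron (V=12, E=30, F=20) along a 3-gon: merge 3 vertices and 3 edges, delete both glued faces → V=22, E=53, F=33.
Check: V − E + F = 22 − 53 + 33 = 2.

33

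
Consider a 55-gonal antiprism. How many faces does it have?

112

An antiprism on an n-gon has two n-gon caps and 2n triangles: V = 2·55 = 110, E = 4·55 = 220, F = 2·55 + 2 = 112.
Check: V − E + F = 110 − 220 + 112 = 2.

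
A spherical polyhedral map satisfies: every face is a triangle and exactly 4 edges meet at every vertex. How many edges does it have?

Each face has 3 edges and each edge borders two faces, so 2E = 3F.
Each vertex has degree 4, so 4V = 2E and hence V = 3F/4.
Euler: V − E + F = 2 ⇒ (3F/4) − (3F/2) + F = 2.
Multiply by 8: (6 − 12 + 8)F = 16, i.e. 2F = 16.
So F = 8, E = 3·8/2 = 12, V = 3·8/4 = 6.

12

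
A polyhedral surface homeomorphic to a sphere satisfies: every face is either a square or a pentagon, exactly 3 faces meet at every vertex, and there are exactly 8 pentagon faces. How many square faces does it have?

2

Let x be the number of squares; then F = 8 + x.
Edge–face incidences: 2E = 5·8 + 4·x = 40 + 4x.
Every vertex has degree 3, so 3V = 2E.
Euler: V − E + F = 2 ⇒ (2E)/3 − E + (8 + x) = 2.
Multiply by 6: 2·(2E) − 3·(2E) + 6·(8 + x) = 12, i.e. 48 + 6x − (40 + 4x) = 12.
Collecting terms: 2x + 8 = 12, so 2x = 4, so x = 2.
Then 2E = 40 + 4·2 = 48, so E = 24, V = 2E/3 = 16, F = 8 + 2 = 10.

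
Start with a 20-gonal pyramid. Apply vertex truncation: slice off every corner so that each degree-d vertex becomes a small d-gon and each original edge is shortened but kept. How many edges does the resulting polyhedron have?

120

The base solid has V = 21, E = 40, F = 21.
Truncation replaces each original edge-end by a new vertex, so V′ = 2E = 80.
Each original edge survives, and each old vertex of degree d contributes d new edges; summing degrees gives Σd = 2E, so E′ = E + 2E = 3E = 120.
Each original face survives and each original vertex becomes one new face: F′ = F + V = 42.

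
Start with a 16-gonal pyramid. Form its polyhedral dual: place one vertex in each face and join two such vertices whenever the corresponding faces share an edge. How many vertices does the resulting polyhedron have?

17

The base solid has V = 17, E = 32, F = 17.
The dual swaps V and F and preserves E: V′ = F = 17, E′ = E = 32, F′ = V = 17.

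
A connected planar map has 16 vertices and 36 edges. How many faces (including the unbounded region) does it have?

22

Euler's formula for a connected plane graph: V − E + F = 2, so F = 2 − 16 + 36 = 22.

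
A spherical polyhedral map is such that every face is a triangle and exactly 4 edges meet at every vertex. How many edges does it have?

12

Each face has 3 edges and each edge borders two faces, so 2E = 3F.
Each vertex has degree 4, so 4V = 2E and hence V = 3F/4.
Euler: V − E + F = 2 ⇒ (3F/4) − (3F/2) + F = 2.
Multiply by 8: (6 − 12 + 8)F = 16, i.e. 2F = 16.
So F = 8, E = 3·8/2 = 12, V = 3·8/4 = 6.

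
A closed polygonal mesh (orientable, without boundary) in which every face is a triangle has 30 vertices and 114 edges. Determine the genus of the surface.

Every face is a triangle and each edge borders two faces, so 3F = 2·114, giving F = 76.
χ = V − E + F = 30 − 114 + 76 = -8.
For a closed orientable surface χ = 2 − 2g, so g = (2 − (-8))/2 = 5.

5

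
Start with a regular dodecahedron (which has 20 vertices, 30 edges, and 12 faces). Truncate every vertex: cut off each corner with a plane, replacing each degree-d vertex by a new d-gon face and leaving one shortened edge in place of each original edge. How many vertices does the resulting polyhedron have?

60

Truncation replaces each original edge-end by a new vertex, so V′ = 2E = 60.
Each original edge survives, and each old vertex of degree d contributes d new edges; summing degrees gives Σd = 2E, so E′ = E + 2E = 3E = 90.
Each original face survives and each original vertex becomes one new face: F′ = F + V = 32.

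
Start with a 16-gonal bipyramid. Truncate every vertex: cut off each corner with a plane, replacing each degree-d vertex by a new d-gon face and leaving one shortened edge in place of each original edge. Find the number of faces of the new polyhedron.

50

The base solid has V = 18, E = 48, F = 32.
Truncation replaces each original edge-end by a new vertex, so V′ = 2E = 96.
Each original edge survives, and each old vertex of degree d contributes d new edges; summing degrees gives Σd = 2E, so E′ = E + 2E = 3E = 144.
Each original face survives and each original vertex becomes one new face: F′ = F + V = 50.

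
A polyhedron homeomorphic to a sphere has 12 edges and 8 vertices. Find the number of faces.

Here V − E + F = 2.
F = 2 − V + E = 2 − 8 + 12 = 6.

6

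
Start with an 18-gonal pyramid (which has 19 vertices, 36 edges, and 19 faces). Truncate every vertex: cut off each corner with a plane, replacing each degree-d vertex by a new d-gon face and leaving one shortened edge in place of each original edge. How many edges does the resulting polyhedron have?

108

Truncation replaces each original edge-end by a new vertex, so V′ = 2E = 72.
Each original edge survives, and each old vertex of degree d contributes d new edges; summing degrees gives Σd = 2E, so E′ = E + 2E = 3E = 108.
Each original face survives and each original vertex becomes one new face: F′ = F + V = 38.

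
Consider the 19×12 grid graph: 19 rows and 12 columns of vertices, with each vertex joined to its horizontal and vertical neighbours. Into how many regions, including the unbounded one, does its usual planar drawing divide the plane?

The grid has V = 19·12 = 228 vertices and E = 19·11 + 12·18 = 425 edges.
F = 2 − V + E = 2 − 228 + 425 = 199.

199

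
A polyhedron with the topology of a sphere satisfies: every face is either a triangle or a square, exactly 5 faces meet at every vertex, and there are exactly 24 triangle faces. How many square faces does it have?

2

Let x be the number of squares; then F = 24 + x.
Edge–face incidences: 2E = 3·24 + 4·x = 72 + 4x.
Every vertex has degree 5, so 5V = 2E.
Euler: V − E + F = 2 ⇒ (2E)/5 − E + (24 + x) = 2.
Multiply by 10: 2·(2E) − 5·(2E) + 10·(24 + x) = 20, i.e. 240 + 10x − 3·(72 + 4x) = 20.
Collecting terms: −2x + 24 = 20, so −2x = −4, so x = 2.
Then 2E = 72 + 4·2 = 80, so E = 40, V = 2E/5 = 16, F = 24 + 2 = 26.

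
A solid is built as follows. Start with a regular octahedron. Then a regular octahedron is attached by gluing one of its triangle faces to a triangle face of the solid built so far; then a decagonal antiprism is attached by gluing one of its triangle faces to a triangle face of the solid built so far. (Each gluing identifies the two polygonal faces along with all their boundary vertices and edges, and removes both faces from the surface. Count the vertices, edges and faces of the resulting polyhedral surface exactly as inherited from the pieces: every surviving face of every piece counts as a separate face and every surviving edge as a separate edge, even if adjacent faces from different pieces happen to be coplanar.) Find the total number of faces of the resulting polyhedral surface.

A regular octahedron: V=6, E=12, F=8.
Attach a regular octahedron (V=6, E=12, F=8) along a 3-gon: merge 3 vertices and 3 edges, delete both glued faces → V=9, E=21, F=14.
Attach a decagonal antiprism (V=20, E=40, F=22) along a 3-gon: merge 3 vertices and 3 edges, delete both glued faces → V=26, E=58, F=34.
Check: V − E + F = 26 − 58 + 34 = 2.

34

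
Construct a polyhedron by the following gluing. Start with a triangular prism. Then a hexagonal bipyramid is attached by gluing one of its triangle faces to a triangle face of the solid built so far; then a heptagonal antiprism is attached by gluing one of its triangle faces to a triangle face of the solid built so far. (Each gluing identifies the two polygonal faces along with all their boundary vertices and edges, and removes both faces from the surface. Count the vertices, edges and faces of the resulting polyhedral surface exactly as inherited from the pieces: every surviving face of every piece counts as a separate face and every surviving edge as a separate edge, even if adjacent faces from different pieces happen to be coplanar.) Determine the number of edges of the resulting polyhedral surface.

A triangular prism: V=6, E=9, F=5.
Attach a hexagonal bipyramid (V=8, E=18, F=12) along a 3-gon: merge 3 vertices and 3 edges, delete both glued faces → V=11, E=24, F=15.
Attach a heptagonal antiprism (V=14, E=28, F=16) along a 3-gon: merge 3 vertices and 3 edges, delete both glued faces → V=22, E=49, F=29.
Check: V − E + F = 22 − 49 + 29 = 2.

49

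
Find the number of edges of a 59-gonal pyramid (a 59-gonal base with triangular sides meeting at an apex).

A pyramid on an n-gon base has one n-gon and n triangles: V = 59 + 1 = 60, E = 2·59 = 118, F = 59 + 1 = 60.
Check: V − E + F = 60 − 118 + 60 = 2.

118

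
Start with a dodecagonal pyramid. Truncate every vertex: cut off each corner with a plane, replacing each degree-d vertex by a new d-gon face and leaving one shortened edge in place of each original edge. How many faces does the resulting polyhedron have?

The base solid has V = 13, E = 24, F = 13.
Truncation replaces each original edge-end by a new vertex, so V′ = 2E = 48.
Each original edge survives, and each old vertex of degree d contributes d new edges; summing degrees gives Σd = 2E, so E′ = E + 2E = 3E = 72.
Each original face survives and each original vertex becomes one new face: F′ = F + V = 26.

26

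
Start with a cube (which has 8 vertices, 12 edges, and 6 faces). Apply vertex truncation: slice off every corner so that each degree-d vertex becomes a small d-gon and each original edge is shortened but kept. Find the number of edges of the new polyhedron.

Truncation replaces each original edge-end by a new vertex, so V′ = 2E = 24.
Each original edge survives, and each old vertex of degree d contributes d new edges; summing degrees gives Σd = 2E, so E′ = E + 2E = 3E = 36.
Each original face survives and each original vertex becomes one new face: F′ = F + V = 14.

36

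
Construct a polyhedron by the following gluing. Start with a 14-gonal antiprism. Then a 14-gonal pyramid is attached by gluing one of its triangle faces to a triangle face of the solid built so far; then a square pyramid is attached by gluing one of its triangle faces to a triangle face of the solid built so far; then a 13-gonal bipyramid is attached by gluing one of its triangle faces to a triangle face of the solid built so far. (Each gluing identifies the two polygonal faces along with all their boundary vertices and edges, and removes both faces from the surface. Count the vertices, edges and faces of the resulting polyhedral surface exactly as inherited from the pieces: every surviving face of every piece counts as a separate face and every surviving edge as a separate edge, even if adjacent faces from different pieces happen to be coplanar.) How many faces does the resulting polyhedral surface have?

70

A 14-gonal antiprism: V=28, E=56, F=30.
Attach a 14-gonal pyramid (V=15, E=28, F=15) along a 3-gon: merge 3 vertices and 3 edges, delete both glued faces → V=40, E=81, F=43.
Attach a square pyramid (V=5, E=8, F=5) along a 3-gon: merge 3 vertices and 3 edges, delete both glued faces → V=42, E=86, F=46.
Attach a 13-gonal bipyramid (V=15, E=39, F=26) along a 3-gon: merge 3 vertices and 3 edges, delete both glued faces → V=54, E=122, F=70.
Check: V − E + F = 54 − 122 + 70 = 2.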